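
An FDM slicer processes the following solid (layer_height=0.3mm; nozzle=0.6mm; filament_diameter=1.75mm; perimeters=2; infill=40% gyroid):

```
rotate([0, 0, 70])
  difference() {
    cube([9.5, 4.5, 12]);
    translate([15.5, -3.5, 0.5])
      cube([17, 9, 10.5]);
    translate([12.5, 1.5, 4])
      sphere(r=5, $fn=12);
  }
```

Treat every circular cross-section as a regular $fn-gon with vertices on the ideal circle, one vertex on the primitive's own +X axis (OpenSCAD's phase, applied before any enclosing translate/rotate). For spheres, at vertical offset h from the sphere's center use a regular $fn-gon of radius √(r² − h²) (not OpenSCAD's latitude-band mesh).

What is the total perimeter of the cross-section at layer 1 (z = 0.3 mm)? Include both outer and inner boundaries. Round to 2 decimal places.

At z = 0.3 mm: the cube is present — its section is the full 9.5×4.5 rectangle (perimeter 28.00 mm); the cube at (15.5, -3.5) does not reach this height (z outside [0.5, 11]); the r=5 sphere at (12.5, 1.5) contributes a regular 12-gon of circumradius √(5²−3.7²) = 3.363 (perimeter = 2·12·3.363·sin(180°/12) = 20.89 mm); After the difference (first − rest): starting from the 9.5×4.5 cube, the r=5 sphere at (12.5, 1.5) partially overlaps it — only the 0.49 mm² overlap (of its 33.93 mm²) is removed, clipping the outline — boundary = 28.10 mm; (rotated 70° about Z; rotation is an isometry so areas/perimeters/island counts are preserved). Overall, the cross-section is a single solid region. Total boundary length (outer) = 28.10 mm.

28.10 mm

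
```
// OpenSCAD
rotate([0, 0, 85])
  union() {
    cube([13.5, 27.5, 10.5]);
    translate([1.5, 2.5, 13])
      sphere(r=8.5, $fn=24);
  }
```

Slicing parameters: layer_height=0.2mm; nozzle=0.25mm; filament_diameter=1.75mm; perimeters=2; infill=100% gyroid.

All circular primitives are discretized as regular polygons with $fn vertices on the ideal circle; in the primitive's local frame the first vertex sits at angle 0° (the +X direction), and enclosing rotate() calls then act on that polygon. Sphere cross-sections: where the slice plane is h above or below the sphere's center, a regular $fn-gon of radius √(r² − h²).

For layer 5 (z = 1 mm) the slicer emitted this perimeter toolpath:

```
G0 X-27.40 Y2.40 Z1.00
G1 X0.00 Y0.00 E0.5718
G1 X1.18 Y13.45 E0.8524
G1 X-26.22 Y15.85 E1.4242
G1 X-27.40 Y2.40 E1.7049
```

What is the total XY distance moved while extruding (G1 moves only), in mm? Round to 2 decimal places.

82.01 mm

Sum the Euclidean lengths of each G1 segment: total = 82.01 mm.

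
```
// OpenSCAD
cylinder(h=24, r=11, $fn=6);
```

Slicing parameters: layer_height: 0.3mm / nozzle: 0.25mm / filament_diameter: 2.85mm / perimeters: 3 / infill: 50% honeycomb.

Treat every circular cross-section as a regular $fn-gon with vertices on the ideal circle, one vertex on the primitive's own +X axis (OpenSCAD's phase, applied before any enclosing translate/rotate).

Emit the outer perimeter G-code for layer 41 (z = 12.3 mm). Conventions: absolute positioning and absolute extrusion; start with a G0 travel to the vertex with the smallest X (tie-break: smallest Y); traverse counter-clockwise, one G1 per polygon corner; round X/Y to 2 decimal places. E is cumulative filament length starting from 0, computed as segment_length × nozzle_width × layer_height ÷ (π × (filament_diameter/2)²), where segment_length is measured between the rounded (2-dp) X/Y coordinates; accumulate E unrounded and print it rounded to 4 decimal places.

G0 X-11.00 Y0.00 Z12.30
G1 X-5.50 Y-9.53 E0.1294
G1 X5.50 Y-9.53 E0.2587
G1 X11.00 Y0.00 E0.3880
G1 X5.50 Y9.53 E0.5174
G1 X-5.50 Y9.53 E0.6467
G1 X-11.00 Y0.00 E0.7761

At z = 12.3 mm: the cylinder: section is a regular 6-gon, circumradius r=11. The outline is a single polygon with 6 vertices. Extrusion per mm of travel: 0.25 × 0.3 / (π × 1.425²) = 0.011757. Accumulating E over each segment gives final E = 0.7761.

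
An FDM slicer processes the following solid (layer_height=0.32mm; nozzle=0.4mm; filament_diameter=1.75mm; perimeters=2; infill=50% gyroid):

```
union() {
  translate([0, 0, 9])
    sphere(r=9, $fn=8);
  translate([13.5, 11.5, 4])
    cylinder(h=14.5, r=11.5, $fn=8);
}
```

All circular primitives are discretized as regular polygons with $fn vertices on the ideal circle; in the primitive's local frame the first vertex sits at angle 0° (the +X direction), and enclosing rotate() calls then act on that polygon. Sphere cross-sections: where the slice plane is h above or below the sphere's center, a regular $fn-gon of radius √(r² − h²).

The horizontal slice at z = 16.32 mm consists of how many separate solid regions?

2

At z = 16.32 mm: the sphere: section is a regular 8-gon, circumradius = √(r²−h²) = √(9²−7.32²) = 5.236; the cylinder at (13.5, 11.5): section is a regular 8-gon, circumradius r=11.5; Combining (union): the 2 present regions are separate (no shared area or edge), so areas and boundary lengths simply add and each stays a separate island — 2 connected regions. The result has 2 disconnected regions.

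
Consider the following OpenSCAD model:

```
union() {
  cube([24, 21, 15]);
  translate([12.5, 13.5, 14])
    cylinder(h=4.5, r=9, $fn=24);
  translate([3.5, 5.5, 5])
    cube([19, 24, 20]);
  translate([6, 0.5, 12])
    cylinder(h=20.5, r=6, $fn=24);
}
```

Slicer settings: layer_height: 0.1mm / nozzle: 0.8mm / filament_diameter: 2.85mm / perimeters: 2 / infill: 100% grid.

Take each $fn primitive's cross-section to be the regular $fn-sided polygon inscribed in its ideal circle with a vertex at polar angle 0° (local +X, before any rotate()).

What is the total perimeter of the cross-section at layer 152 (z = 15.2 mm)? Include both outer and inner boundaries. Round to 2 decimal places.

At z = 15.2 mm: the cube does not reach this height (z outside [0, 15]); the cylinder at (12.5, 13.5): section is a regular 24-gon, circumradius r=9 (perimeter = 2·24·9.000·sin(180°/24) = 56.39 mm); the 19×24 cube at (3.5, 5.5) contributes its full rectangle (perimeter 86.00 mm); the cylinder at (6, 0.5): section is a regular 24-gon, circumradius r=6 (perimeter = 2·24·6.000·sin(180°/24) = 37.59 mm); Merging all regions: the regions partially overlap (shared area 250.82 mm²), so the edge portions inside another operand are dropped and the merged outline is re-measured after clipping — boundary = 109.55 mm. Overall, the cross-section is a single solid region. Total boundary length (outer) = 109.55 mm.

109.55 mm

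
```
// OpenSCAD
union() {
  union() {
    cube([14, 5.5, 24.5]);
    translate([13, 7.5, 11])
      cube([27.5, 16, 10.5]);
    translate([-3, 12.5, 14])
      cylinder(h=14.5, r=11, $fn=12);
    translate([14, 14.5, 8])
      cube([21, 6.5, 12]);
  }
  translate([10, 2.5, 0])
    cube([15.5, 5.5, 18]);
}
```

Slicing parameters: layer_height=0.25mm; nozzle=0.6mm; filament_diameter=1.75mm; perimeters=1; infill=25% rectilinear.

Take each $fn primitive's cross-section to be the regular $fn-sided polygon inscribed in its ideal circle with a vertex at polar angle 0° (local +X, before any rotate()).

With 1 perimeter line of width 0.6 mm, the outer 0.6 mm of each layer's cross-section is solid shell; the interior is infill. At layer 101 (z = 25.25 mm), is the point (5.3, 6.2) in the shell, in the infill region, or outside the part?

At z = 25.25 mm: the cube does not reach this height (z outside [0, 24.5]); the cube at (13, 7.5) does not reach this height (z outside [11, 21.5]); the cylinder at (-3, 12.5): section is a regular 12-gon, circumradius r=11; the cube at (14, 14.5) is absent (z outside [8, 20]); Combining (union): only the r=11 cylinder at (-3, 12.5) is present, so the union is just that shape — 1 connected region; the cube at (10, 2.5) is absent (z outside [0, 18]); Merging all regions: only the result so far is present, so the union is just that shape — 1 connected region. Overall, the cross-section is a single solid region. The nearest boundary edge runs (2.50, 2.97)→(6.53, 7.00); distance from the point to it = 0.30 mm. The point is inside the cross-section, 0.30 mm from the nearest boundary — within the 0.6 mm shell band (1 × 0.6).

shell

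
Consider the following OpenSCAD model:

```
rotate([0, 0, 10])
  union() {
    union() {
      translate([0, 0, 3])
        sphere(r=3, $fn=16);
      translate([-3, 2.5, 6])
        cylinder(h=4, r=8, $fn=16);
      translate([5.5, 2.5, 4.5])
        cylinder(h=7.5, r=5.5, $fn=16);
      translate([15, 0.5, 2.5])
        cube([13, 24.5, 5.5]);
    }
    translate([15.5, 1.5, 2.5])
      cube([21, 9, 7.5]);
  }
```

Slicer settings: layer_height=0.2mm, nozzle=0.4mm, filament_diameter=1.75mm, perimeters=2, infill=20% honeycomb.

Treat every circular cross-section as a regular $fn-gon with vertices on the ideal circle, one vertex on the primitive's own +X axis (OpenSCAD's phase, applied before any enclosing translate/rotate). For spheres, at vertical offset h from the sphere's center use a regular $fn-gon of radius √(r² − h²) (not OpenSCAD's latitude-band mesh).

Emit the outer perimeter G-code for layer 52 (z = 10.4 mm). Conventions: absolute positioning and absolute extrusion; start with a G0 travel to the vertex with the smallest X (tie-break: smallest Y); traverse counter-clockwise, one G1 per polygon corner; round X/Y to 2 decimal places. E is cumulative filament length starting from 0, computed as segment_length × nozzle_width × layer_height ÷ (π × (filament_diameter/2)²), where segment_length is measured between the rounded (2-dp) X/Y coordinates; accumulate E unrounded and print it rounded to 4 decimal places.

At z = 10.4 mm: the sphere is absent (|z−center|=7.400 > r=3); the cylinder at (-3, 2.5) is absent (z outside [6, 10]); the r=5.5 cylinder at (5.5, 2.5) gives a regular 16-gon of circumradius 5.5 (constant along its height); the cube at (15, 0.5) does not reach this height (z outside [2.5, 8]); Combining (union): only the r=5.5 cylinder at (5.5, 2.5) is present, so the union is just that shape — 1 connected region; the cube at (15.5, 1.5) is absent (z outside [2.5, 10]); Merging all regions: only that combined region is present, so the union is just that shape — 1 connected region; (whole slice rotated 10° about Z — lengths, areas and connectivity unchanged). The outline is a single polygon with 16 vertices. Extrusion per mm of travel: 0.4 × 0.2 / (π × 0.875²) = 0.033260. Accumulating E over each segment gives final E = 1.1420.

G0 X-0.43 Y2.46 Z10.40
G1 X0.34 Y0.46 E0.0713
G1 X1.83 Y-1.09 E0.1428
G1 X3.79 Y-1.95 E0.2140
G1 X5.94 Y-2.00 E0.2855
G1 X7.94 Y-1.22 E0.3569
G1 X9.49 Y0.26 E0.4282
G1 X10.35 Y2.23 E0.4997
G1 X10.40 Y4.37 E0.5709
G1 X9.62 Y6.37 E0.6423
G1 X8.14 Y7.92 E0.7136
G1 X6.17 Y8.79 E0.7852
G1 X4.03 Y8.83 E0.8564
G1 X2.03 Y8.06 E0.9277
G1 X0.48 Y6.57 E0.9992
G1 X-0.39 Y4.61 E1.0705
G1 X-0.43 Y2.46 E1.1420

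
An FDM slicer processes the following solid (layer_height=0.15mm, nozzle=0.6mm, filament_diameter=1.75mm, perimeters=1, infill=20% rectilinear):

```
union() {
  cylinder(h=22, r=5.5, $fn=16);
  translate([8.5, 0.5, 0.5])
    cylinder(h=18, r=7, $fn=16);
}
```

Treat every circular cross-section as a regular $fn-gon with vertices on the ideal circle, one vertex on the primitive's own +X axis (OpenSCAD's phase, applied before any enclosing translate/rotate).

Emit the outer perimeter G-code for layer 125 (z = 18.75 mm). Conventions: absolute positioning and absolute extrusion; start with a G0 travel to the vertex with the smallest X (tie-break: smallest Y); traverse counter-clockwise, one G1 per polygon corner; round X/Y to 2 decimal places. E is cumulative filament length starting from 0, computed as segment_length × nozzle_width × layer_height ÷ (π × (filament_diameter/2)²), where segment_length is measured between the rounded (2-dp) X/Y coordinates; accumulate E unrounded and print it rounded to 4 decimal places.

G0 X-5.50 Y0.00 Z18.75
G1 X-5.08 Y-2.10 E0.0801
G1 X-3.89 Y-3.89 E0.1606
G1 X-2.10 Y-5.08 E0.2410
G1 X0.00 Y-5.50 E0.3211
G1 X2.10 Y-5.08 E0.4013
G1 X3.89 Y-3.89 E0.4817
G1 X5.08 Y-2.10 E0.5621
G1 X5.50 Y0.00 E0.6422
G1 X5.08 Y2.10 E0.7224
G1 X3.89 Y3.89 E0.8028
G1 X2.10 Y5.08 E0.8832
G1 X0.00 Y5.50 E0.9634
G1 X-2.10 Y5.08 E1.0435
G1 X-3.89 Y3.89 E1.1239
G1 X-5.08 Y2.10 E1.2044
G1 X-5.50 Y0.00 E1.2845

At z = 18.75 mm: the r=5.5 cylinder contributes a regular 16-gon of circumradius 5.5; the cylinder at (8.5, 0.5) does not reach this height (z outside [0.5, 18.5]); Combining (union): only the r=5.5 cylinder is present, so the union is just that shape — 1 connected region. The outline is a single polygon with 16 vertices. Extrusion per mm of travel: 0.6 × 0.15 / (π × 0.875²) = 0.037418. Accumulating E over each segment gives final E = 1.2845.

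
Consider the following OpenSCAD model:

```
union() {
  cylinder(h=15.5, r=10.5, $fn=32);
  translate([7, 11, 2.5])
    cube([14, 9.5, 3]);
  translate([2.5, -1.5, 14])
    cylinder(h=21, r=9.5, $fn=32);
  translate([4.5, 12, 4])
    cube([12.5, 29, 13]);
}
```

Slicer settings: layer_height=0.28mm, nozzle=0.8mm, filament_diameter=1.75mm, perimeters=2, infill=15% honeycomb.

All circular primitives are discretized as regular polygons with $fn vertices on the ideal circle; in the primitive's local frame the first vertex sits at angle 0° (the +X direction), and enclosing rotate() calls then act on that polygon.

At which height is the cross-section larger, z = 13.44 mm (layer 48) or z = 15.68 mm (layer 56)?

layer 48 (z = 13.44 mm)

Layer 48 (z = 13.44): the r=10.5 cylinder contributes a regular 32-gon of circumradius 10.5 (area = (32/2)·10.500²·sin(360°/32) = 344.14 mm²); the cube at (7, 11) does not reach this height (z outside [2.5, 5.5]); the cylinder at (2.5, -1.5) does not reach this height (z outside [14, 35]); the cube at (4.5, 12) (footprint 12.5×29) is included at this height (area 362.50 mm²); Combining (union): the 2 present regions are separate (no shared area or edge), so areas and boundary lengths simply add and each stays a separate island — area = 706.64 mm². So its area = 706.64 mm². Layer 56 (z = 15.68): the cylinder does not reach this height (z outside [0, 15.5]); the cube at (7, 11) is not intersected at this z (z outside [2.5, 5.5]); the r=9.5 cylinder at (2.5, -1.5) contributes a regular 32-gon of circumradius 9.5 (area = (32/2)·9.500²·sin(360°/32) = 281.71 mm²); the 12.5×29 cube at (4.5, 12) contributes its full rectangle (area 362.50 mm²); Merging all regions: the 2 present regions are separate (no shared area or edge), so areas and boundary lengths simply add and each stays a separate island — area = 644.21 mm². So its area = 644.21 mm². Layer 48 is larger (706.64 vs 644.21 mm²).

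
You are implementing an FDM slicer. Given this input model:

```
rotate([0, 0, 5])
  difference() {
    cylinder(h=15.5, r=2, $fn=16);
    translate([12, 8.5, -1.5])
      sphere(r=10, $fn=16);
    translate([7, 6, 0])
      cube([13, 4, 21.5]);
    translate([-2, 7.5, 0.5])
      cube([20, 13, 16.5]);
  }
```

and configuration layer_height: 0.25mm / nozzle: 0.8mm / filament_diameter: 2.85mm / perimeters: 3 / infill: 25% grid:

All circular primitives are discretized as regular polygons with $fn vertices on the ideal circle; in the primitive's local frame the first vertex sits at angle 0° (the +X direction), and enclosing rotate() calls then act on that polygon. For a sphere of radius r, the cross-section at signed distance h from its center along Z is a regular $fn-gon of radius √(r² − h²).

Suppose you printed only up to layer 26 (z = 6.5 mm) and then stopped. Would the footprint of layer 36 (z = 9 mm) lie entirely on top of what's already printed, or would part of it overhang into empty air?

entirely on top

Compare the two slices. At z = 6.5: the r=2 cylinder gives a regular 16-gon of circumradius 2 (constant along its height) (area = (16/2)·2.000²·sin(360°/16) = 12.25 mm²); the r=10 sphere at (12, 8.5) contributes a regular 16-gon of circumradius √(10²−8²) = 6.000 (area = (16/2)·6.000²·sin(360°/16) = 110.21 mm²); the cube at (7, 6) is present — its section is the full 13×4 rectangle (area 52.00 mm²); the cube at (-2, 7.5) (footprint 20×13) is included at this height (area 260.00 mm²); Taking the first minus the rest: starting from the r=2 cylinder (12.25 mm²), the r=10 sphere at (12, 8.5) misses the remaining region (no effect); the 13×4 cube at (7, 6) misses the remaining region (no effect); the 20×13 cube at (-2, 7.5) misses the remaining region (no effect) — area = 12.25 mm²; (whole slice rotated 5° about Z — lengths, areas and connectivity unchanged). At z = 9: the r=2 cylinder contributes a regular 16-gon of circumradius 2 (area = (16/2)·2.000²·sin(360°/16) = 12.25 mm²); the sphere at (12, 8.5) is not intersected at this z (|z−center|=10.500 > r=10); the cube at (7, 6) (footprint 13×4) is included at this height (area 52.00 mm²); the cube at (-2, 7.5) is present — its section is the full 20×13 rectangle (area 260.00 mm²); Subtracting the remaining from the first: starting from the r=2 cylinder (12.25 mm²), the 13×4 cube at (7, 6) misses the remaining region (no effect); the 20×13 cube at (-2, 7.5) misses the remaining region (no effect) — area = 12.25 mm²; (rotated 5° about Z; rotation is an isometry so areas/perimeters/island counts are preserved). Checking containment: the cross-section at z = 9 is a subset of the cross-section at z = 6.5.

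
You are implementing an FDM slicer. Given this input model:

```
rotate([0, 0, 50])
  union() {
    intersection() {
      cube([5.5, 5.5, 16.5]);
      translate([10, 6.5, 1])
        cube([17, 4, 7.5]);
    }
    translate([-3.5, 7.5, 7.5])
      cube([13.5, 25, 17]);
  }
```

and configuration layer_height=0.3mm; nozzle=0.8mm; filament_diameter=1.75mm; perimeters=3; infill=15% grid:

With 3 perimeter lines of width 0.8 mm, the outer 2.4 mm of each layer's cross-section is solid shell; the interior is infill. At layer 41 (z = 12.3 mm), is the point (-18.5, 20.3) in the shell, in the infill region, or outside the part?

At z = 12.3 mm: the 5.5×5.5 cube contributes its full rectangle; the cube at (10, 6.5) does not reach this height (z outside [1, 8.5]); Taking the intersection: at least one operand is absent at this height, so nothing remains; the 13.5×25 cube at (-3.5, 7.5) contributes its full rectangle; Merging all regions: only the 13.5×25 cube at (-3.5, 7.5) is present, so the union is just that shape — 1 connected region; (whole slice rotated 50° about Z — lengths, areas and connectivity unchanged). Overall, the cross-section is a single solid region. Undo the 50° rotation: the query point maps to (3.659, 27.220) in the un-rotated model frame. The nearest boundary edge runs (10.00, 32.50)→(-3.50, 32.50); distance from the point to it = 5.28 mm. The point is inside the cross-section and 5.28 mm from the nearest boundary — more than the 2.4 mm shell width (3 × 0.8), so it's in the infill interior.

infill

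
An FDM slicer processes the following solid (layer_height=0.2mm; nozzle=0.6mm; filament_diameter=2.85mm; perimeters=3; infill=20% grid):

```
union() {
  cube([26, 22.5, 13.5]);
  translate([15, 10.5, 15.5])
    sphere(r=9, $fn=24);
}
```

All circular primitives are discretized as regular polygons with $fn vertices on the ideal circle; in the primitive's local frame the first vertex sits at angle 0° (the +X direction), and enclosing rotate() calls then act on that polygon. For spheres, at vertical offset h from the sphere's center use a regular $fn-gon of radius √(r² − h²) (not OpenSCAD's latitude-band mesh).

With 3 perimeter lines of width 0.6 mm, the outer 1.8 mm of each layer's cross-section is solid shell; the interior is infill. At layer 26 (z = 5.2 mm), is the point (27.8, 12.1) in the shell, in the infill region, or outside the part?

outside

At z = 5.2 mm: the cube is present — its section is the full 26×22.5 rectangle; the sphere at (15, 10.5) is not intersected at this z (|z−center|=10.300 > r=9); Combining (union): only the 26×22.5 cube is present, so the union is just that shape — 1 connected region. Overall, the cross-section is a single solid region. The nearest boundary edge runs (26.00, 0.00)→(26.00, 22.50); distance from the point to it = 1.80 mm. The point is not inside any of the regions above, so it lies outside the cross-section (1.80 mm from the nearest boundary).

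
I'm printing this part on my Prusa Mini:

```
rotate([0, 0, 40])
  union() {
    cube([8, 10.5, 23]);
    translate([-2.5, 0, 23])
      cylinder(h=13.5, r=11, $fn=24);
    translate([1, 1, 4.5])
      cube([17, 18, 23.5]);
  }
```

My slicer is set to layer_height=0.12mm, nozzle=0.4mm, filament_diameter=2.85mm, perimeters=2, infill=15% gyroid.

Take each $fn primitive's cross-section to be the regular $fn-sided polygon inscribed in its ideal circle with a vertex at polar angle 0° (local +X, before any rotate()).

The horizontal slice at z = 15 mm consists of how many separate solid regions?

1

At z = 15 mm: the cube (footprint 8×10.5) is included at this height; the cylinder at (-2.5, 0) does not reach this height (z outside [23, 36.5]); the cube at (1, 1) (footprint 17×18) is included at this height; Combining (union): the regions partially overlap (shared area 66.50 mm²), so overlapping operands fuse into one piece — 1 connected region; (rotated 40° about Z; rotation is an isometry so areas/perimeters/island counts are preserved). The result has 1 disconnected region.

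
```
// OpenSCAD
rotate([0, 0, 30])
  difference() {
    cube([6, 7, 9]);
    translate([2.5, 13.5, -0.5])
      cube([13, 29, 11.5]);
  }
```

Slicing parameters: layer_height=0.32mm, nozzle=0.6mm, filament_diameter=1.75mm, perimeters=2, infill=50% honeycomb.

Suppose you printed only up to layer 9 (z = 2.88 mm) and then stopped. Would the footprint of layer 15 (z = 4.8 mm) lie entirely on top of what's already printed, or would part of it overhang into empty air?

Compare the two slices. At z = 2.88: the 6×7 cube contributes its full rectangle (area 42.00 mm²); the cube at (2.5, 13.5) is present — its section is the full 13×29 rectangle (area 377.00 mm²); After the difference (first − rest): starting from the 6×7 cube (42.00 mm²), the 13×29 cube at (2.5, 13.5) misses the remaining region (no effect) — area = 42.00 mm²; (rotated 30° about Z; rotation is an isometry so areas/perimeters/island counts are preserved). At z = 4.8: the cube (footprint 6×7) is included at this height (area 42.00 mm²); the cube at (2.5, 13.5) is present — its section is the full 13×29 rectangle (area 377.00 mm²); Subtracting the remaining from the first: starting from the 6×7 cube (42.00 mm²), the 13×29 cube at (2.5, 13.5) misses the remaining region (no effect) — area = 42.00 mm²; (rotated 30° about Z; rotation is an isometry so areas/perimeters/island counts are preserved). Checking containment: the cross-section at z = 4.8 is a subset of the cross-section at z = 2.88.

entirely on top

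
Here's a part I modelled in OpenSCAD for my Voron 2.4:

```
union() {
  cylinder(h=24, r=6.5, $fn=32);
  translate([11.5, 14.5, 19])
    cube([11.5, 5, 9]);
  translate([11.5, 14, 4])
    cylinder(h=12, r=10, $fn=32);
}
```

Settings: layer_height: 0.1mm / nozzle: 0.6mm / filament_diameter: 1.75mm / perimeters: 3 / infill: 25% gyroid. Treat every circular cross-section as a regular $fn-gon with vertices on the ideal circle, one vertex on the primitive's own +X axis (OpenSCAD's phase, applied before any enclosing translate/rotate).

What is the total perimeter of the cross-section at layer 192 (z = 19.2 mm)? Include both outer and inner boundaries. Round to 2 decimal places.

At z = 19.2 mm: the r=6.5 cylinder gives a regular 32-gon of circumradius 6.5 (constant along its height) (perimeter = 2·32·6.500·sin(180°/32) = 40.78 mm); the 11.5×5 cube at (11.5, 14.5) contributes its full rectangle (perimeter 33.00 mm); the cylinder at (11.5, 14) is not intersected at this z (z outside [4, 16]); Merging all regions: the 2 present regions are separate (no shared area or edge), so areas and boundary lengths simply add and each stays a separate island — boundary = 73.78 mm. Overall, the cross-section has 2 separate islands. Total boundary length (outer) = 73.78 mm.

73.78 mm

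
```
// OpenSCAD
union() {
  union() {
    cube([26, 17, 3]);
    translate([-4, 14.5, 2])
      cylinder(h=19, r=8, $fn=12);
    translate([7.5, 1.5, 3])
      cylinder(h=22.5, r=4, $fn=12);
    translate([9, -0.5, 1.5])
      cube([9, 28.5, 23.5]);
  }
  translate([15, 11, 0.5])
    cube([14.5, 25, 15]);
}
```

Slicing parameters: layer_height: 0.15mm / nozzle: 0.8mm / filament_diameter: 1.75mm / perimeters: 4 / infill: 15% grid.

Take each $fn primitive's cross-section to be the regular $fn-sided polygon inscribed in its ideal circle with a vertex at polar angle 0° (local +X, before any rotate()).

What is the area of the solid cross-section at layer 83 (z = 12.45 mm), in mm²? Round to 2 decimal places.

At z = 12.45 mm: the cube is not intersected at this z (z outside [0, 3]); the r=8 cylinder at (-4, 14.5) contributes a regular 12-gon of circumradius 8 (area = (12/2)·8.000²·sin(360°/12) = 192.00 mm²); the r=4 cylinder at (7.5, 1.5) contributes a regular 12-gon of circumradius 4 (area = (12/2)·4.000²·sin(360°/12) = 48.00 mm²); the cube at (9, -0.5) is present — its section is the full 9×28.5 rectangle (area 256.50 mm²); Combining (union): the regions partially overlap — summed areas 496.50 mm² minus the doubly-counted overlap 10.77 mm² gives 485.73 mm² — area = 485.73 mm²; the cube at (15, 11) (footprint 14.5×25) is included at this height (area 362.50 mm²); Combining (union): the regions partially overlap — summed areas 848.23 mm² minus the doubly-counted overlap 51.00 mm² gives 797.23 mm² — area = 797.23 mm². Overall, the cross-section has 2 separate islands. Net area = 797.23 mm².

797.23 mm²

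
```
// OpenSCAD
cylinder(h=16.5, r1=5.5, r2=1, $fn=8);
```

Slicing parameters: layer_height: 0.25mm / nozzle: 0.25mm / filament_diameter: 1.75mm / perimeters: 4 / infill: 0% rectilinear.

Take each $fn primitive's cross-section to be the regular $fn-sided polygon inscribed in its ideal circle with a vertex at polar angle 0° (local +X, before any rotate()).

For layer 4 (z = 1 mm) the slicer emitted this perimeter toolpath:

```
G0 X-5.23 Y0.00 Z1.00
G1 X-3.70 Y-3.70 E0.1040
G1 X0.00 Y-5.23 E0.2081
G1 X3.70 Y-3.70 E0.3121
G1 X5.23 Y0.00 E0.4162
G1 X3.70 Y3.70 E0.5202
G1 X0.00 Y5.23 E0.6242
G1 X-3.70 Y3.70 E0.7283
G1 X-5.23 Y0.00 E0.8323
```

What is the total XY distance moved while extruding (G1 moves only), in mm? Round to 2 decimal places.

Sum the Euclidean lengths of each G1 segment: total = 32.03 mm.

32.03 mm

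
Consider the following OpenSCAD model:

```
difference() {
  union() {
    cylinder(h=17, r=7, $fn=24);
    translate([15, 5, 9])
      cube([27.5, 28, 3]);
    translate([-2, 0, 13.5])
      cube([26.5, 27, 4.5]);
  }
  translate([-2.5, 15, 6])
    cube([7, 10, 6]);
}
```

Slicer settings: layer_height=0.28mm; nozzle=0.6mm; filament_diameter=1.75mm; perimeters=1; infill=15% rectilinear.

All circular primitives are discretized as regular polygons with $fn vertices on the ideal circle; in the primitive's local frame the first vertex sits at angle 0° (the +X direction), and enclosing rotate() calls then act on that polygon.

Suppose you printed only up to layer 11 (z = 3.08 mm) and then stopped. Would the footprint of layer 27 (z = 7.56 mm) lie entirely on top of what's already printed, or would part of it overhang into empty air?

entirely on top

Compare the two slices. At z = 3.08: the r=7 cylinder contributes a regular 24-gon of circumradius 7 (area = (24/2)·7.000²·sin(360°/24) = 152.19 mm²); the cube at (15, 5) does not reach this height (z outside [9, 12]); the cube at (-2, 0) is absent (z outside [13.5, 18]); Combining (union): only the r=7 cylinder is present, so the union is just that shape — area = 152.19 mm²; the cube at (-2.5, 15) is absent (z outside [6, 12]); After the difference (first − rest): none of the subtracted shapes is present at this height, so that combined region is unchanged — area = 152.19 mm². At z = 7.56: the r=7 cylinder contributes a regular 24-gon of circumradius 7 (area = (24/2)·7.000²·sin(360°/24) = 152.19 mm²); the cube at (15, 5) is absent (z outside [9, 12]); the cube at (-2, 0) is absent (z outside [13.5, 18]); Merging all regions: only the r=7 cylinder is present, so the union is just that shape — area = 152.19 mm²; the cube at (-2.5, 15) (footprint 7×10) is included at this height (area 70.00 mm²); Taking the first minus the rest: starting from that combined region (152.19 mm²), the 7×10 cube at (-2.5, 15) misses the remaining region (no effect) — area = 152.19 mm². Checking containment: the cross-section at z = 7.56 is a subset of the cross-section at z = 3.08.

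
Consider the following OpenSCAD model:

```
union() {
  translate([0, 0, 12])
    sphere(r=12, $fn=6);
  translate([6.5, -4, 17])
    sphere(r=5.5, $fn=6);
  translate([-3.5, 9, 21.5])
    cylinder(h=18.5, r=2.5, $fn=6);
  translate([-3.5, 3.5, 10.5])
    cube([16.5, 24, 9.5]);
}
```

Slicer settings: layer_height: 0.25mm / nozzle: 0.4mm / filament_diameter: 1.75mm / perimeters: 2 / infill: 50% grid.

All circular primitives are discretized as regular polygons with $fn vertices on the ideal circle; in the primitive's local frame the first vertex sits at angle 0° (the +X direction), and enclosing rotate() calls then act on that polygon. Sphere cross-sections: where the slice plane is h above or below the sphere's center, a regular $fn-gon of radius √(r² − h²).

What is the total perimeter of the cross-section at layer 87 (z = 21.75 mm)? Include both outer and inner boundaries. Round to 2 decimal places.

65.19 mm

At z = 21.75 mm: the r=12 sphere contributes a regular 6-gon of circumradius √(12²−9.75²) = 6.996 (perimeter = 2·6·6.996·sin(180°/6) = 41.97 mm); the r=5.5 sphere at (6.5, -4) slices to a regular 6-gon of circumradius 2.773 (√(r²−h²) with h=4.75 from center) (perimeter = 2·6·2.773·sin(180°/6) = 16.64 mm); the cylinder at (-3.5, 9): section is a regular 6-gon, circumradius r=2.5 (perimeter = 2·6·2.500·sin(180°/6) = 15.00 mm); the cube at (-3.5, 3.5) is absent (z outside [10.5, 20]); Merging all regions: the regions partially overlap (shared area 2.70 mm²), so the edge portions inside another operand are dropped and the merged outline is re-measured after clipping — boundary = 65.19 mm. Overall, the cross-section has 2 separate islands. Total boundary length (outer) = 65.19 mm.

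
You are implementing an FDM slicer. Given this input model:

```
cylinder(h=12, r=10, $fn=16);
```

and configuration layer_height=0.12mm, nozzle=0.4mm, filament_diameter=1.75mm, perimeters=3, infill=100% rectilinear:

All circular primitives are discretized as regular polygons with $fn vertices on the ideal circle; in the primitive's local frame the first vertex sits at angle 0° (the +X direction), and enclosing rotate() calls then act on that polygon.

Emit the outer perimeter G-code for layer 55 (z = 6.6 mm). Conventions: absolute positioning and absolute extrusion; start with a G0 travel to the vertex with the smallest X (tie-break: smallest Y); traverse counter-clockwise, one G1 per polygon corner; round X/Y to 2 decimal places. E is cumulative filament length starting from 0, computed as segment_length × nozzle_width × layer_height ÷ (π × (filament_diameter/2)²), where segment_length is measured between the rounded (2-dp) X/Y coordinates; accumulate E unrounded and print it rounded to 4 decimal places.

G0 X-10.00 Y0.00 Z6.60
G1 X-9.24 Y-3.83 E0.0779
G1 X-7.07 Y-7.07 E0.1557
G1 X-3.83 Y-9.24 E0.2336
G1 X0.00 Y-10.00 E0.3115
G1 X3.83 Y-9.24 E0.3894
G1 X7.07 Y-7.07 E0.4672
G1 X9.24 Y-3.83 E0.5450
G1 X10.00 Y0.00 E0.6230
G1 X9.24 Y3.83 E0.7009
G1 X7.07 Y7.07 E0.7787
G1 X3.83 Y9.24 E0.8565
G1 X0.00 Y10.00 E0.9345
G1 X-3.83 Y9.24 E1.0124
G1 X-7.07 Y7.07 E1.0902
G1 X-9.24 Y3.83 E1.1680
G1 X-10.00 Y0.00 E1.2459

At z = 6.6 mm: the cylinder: section is a regular 16-gon, circumradius r=10. The outline is a single polygon with 16 vertices. Extrusion per mm of travel: 0.4 × 0.12 / (π × 0.875²) = 0.019956. Accumulating E over each segment gives final E = 1.2459.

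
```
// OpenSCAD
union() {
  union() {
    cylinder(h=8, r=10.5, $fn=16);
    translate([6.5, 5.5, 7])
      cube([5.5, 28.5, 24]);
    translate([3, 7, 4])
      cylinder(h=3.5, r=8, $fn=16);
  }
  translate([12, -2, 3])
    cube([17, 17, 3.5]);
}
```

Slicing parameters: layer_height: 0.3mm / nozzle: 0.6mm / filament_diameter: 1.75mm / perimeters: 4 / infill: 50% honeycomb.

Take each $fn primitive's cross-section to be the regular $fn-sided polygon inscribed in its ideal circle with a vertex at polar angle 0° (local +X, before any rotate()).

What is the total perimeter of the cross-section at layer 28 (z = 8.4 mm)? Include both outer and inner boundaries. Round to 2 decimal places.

68.00 mm

At z = 8.4 mm: the cylinder is absent (z outside [0, 8]); the cube at (6.5, 5.5) is present — its section is the full 5.5×28.5 rectangle (perimeter 68.00 mm); the cylinder at (3, 7) does not reach this height (z outside [4, 7.5]); Combining (union): only the 5.5×28.5 cube at (6.5, 5.5) is present, so the union is just that shape — boundary = 68.00 mm; the cube at (12, -2) does not reach this height (z outside [3, 6.5]); Merging all regions: only that combined region is present, so the union is just that shape — boundary = 68.00 mm. Overall, the cross-section is a single solid region. Total boundary length (outer) = 68.00 mm.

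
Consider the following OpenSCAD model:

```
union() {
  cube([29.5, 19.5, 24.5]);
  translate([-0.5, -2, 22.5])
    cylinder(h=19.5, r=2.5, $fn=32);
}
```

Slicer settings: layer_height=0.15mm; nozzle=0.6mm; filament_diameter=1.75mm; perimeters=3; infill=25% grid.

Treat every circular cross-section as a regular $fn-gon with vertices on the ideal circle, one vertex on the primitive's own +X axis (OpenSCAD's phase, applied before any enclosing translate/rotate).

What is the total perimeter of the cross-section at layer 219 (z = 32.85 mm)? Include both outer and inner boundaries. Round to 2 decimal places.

15.68 mm

At z = 32.85 mm: the cube does not reach this height (z outside [0, 24.5]); the r=2.5 cylinder at (-0.5, -2) gives a regular 32-gon of circumradius 2.5 (constant along its height) (perimeter = 2·32·2.500·sin(180°/32) = 15.68 mm); Taking the union: only the r=2.5 cylinder at (-0.5, -2) is present, so the union is just that shape — boundary = 15.68 mm. Overall, the cross-section is a single solid region. Total boundary length (outer) = 15.68 mm.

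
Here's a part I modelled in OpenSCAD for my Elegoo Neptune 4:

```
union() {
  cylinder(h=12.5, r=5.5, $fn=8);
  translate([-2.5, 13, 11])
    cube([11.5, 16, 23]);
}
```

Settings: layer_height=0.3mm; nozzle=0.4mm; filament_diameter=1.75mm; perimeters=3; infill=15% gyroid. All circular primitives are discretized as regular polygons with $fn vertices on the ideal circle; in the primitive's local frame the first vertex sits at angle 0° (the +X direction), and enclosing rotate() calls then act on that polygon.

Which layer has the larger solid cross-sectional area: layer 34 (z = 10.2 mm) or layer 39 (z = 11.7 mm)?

layer 39 (z = 11.7 mm)

Layer 34 (z = 10.2): the r=5.5 cylinder gives a regular 8-gon of circumradius 5.5 (constant along its height) (area = (8/2)·5.500²·sin(360°/8) = 85.56 mm²); the cube at (-2.5, 13) does not reach this height (z outside [11, 34]); Taking the union: only the r=5.5 cylinder is present, so the union is just that shape — area = 85.56 mm². So its area = 85.56 mm². Layer 39 (z = 11.7): the r=5.5 cylinder gives a regular 8-gon of circumradius 5.5 (constant along its height) (area = (8/2)·5.500²·sin(360°/8) = 85.56 mm²); the cube at (-2.5, 13) is present — its section is the full 11.5×16 rectangle (area 184.00 mm²); Merging all regions: the 2 present regions are separate (no shared area or edge), so areas and boundary lengths simply add and each stays a separate island — area = 269.56 mm². So its area = 269.56 mm². Layer 39 is larger (269.56 vs 85.56 mm²).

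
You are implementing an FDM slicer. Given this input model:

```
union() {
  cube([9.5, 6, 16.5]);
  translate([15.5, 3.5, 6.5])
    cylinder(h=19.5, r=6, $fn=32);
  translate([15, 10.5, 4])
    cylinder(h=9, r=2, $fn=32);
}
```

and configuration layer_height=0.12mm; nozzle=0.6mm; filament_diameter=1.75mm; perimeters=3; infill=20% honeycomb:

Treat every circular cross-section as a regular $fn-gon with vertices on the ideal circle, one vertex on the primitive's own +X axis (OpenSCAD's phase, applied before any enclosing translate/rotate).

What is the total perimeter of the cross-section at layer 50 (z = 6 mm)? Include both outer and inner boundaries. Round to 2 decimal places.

At z = 6 mm: the cube is present — its section is the full 9.5×6 rectangle (perimeter 31.00 mm); the cylinder at (15.5, 3.5) is absent (z outside [6.5, 26]); the cylinder at (15, 10.5): section is a regular 32-gon, circumradius r=2 (perimeter = 2·32·2.000·sin(180°/32) = 12.55 mm); Merging all regions: the 2 present regions are separate (no shared area or edge), so areas and boundary lengths simply add and each stays a separate island — boundary = 43.55 mm. Overall, the cross-section has 2 separate islands. Total boundary length (outer) = 43.55 mm.

43.55 mm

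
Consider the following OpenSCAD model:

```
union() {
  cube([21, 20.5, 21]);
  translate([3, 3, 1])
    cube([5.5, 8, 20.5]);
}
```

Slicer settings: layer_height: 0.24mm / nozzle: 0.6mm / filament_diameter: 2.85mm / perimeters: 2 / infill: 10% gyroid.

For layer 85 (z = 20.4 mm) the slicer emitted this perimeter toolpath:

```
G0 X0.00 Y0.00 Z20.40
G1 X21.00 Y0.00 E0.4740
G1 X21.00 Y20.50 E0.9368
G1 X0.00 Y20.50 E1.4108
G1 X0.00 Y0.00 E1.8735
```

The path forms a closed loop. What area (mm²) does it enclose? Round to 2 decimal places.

Apply the shoelace formula to the sequence of (X, Y) vertices; enclosed area = 430.50 mm².

430.50 mm²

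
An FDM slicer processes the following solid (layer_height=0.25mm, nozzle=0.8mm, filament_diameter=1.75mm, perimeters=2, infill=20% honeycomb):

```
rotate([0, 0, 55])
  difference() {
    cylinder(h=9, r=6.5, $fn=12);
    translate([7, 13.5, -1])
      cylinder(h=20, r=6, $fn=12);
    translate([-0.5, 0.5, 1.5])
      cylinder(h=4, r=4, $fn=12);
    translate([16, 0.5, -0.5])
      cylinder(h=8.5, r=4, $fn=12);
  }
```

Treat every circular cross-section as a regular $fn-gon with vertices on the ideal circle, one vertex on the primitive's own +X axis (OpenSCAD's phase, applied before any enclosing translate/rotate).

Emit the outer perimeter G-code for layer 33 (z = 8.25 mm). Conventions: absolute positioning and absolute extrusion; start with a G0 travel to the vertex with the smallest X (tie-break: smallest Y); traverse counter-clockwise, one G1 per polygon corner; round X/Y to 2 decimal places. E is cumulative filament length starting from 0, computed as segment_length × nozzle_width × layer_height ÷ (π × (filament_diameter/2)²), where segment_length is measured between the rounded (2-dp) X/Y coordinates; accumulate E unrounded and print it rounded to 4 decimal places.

G0 X-6.48 Y0.57 Z8.25
G1 X-5.89 Y-2.75 E0.2804
G1 X-3.73 Y-5.32 E0.5595
G1 X-0.57 Y-6.48 E0.8394
G1 X2.75 Y-5.89 E1.1198
G1 X5.32 Y-3.73 E1.3990
G1 X6.48 Y-0.57 E1.6789
G1 X5.89 Y2.75 E1.9592
G1 X3.73 Y5.32 E2.2384
G1 X0.57 Y6.48 E2.5183
G1 X-2.75 Y5.89 E2.7987
G1 X-5.32 Y3.73 E3.0778
G1 X-6.48 Y0.57 E3.3577

At z = 8.25 mm: the r=6.5 cylinder gives a regular 12-gon of circumradius 6.5 (constant along its height); the cylinder at (7, 13.5): section is a regular 12-gon, circumradius r=6; the cylinder at (-0.5, 0.5) does not reach this height (z outside [1.5, 5.5]); the cylinder at (16, 0.5) is not intersected at this z (z outside [-0.5, 8]); Taking the first minus the rest: starting from the r=6.5 cylinder, the r=6 cylinder at (7, 13.5) misses the remaining region (no effect) — 1 connected region; (whole slice rotated 55° about Z — lengths, areas and connectivity unchanged). The outline is a single polygon with 12 vertices. Extrusion per mm of travel: 0.8 × 0.25 / (π × 0.875²) = 0.083150. Accumulating E over each segment gives final E = 3.3577.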